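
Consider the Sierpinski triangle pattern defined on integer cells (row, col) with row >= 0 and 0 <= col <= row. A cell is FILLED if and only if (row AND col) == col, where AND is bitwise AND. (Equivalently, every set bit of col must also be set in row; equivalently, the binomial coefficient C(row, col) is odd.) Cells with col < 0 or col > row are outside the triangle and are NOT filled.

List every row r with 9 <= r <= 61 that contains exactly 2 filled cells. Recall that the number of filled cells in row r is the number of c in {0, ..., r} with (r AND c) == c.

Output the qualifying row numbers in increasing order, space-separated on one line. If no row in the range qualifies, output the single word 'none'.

Answer: 16 32

Derivation:
Row r has 2^popcount(r) filled cells, so we need popcount(r) = log2(2) = 1.
Scan r = 9..61 and keep those with exactly 1 one-bits:
r=9=1001 popcount=2 -> skip
r=10=1010 popcount=2 -> skip
r=11=1011 popcount=3 -> skip
r=12=1100 popcount=2 -> skip
r=13=1101 popcount=3 -> skip
r=14=1110 popcount=3 -> skip
r=15=1111 popcount=4 -> skip
r=16=10000 popcount=1 -> KEEP
r=17=10001 popcount=2 -> skip
r=18=10010 popcount=2 -> skip
r=19=10011 popcount=3 -> skip
r=20=10100 popcount=2 -> skip
r=21=10101 popcount=3 -> skip
r=22=10110 popcount=3 -> skip
r=23=10111 popcount=4 -> skip
r=24=11000 popcount=2 -> skip
r=25=11001 popcount=3 -> skip
r=26=11010 popcount=3 -> skip
r=27=11011 popcount=4 -> skip
r=28=11100 popcount=3 -> skip
r=29=11101 popcount=4 -> skip
r=30=11110 popcount=4 -> skip
r=31=11111 popcount=5 -> skip
r=32=100000 popcount=1 -> KEEP
r=33=100001 popcount=2 -> skip
r=34=100010 popcount=2 -> skip
r=35=100011 popcount=3 -> skip
r=36=100100 popcount=2 -> skip
r=37=100101 popcount=3 -> skip
r=38=100110 popcount=3 -> skip
r=39=100111 popcount=4 -> skip
r=40=101000 popcount=2 -> skip
r=41=101001 popcount=3 -> skip
r=42=101010 popcount=3 -> skip
r=43=101011 popcount=4 -> skip
r=44=101100 popcount=3 -> skip
r=45=101101 popcount=4 -> skip
r=46=101110 popcount=4 -> skip
r=47=101111 popcount=5 -> skip
r=48=110000 popcount=2 -> skip
r=49=110001 popcount=3 -> skip
r=50=110010 popcount=3 -> skip
r=51=110011 popcount=4 -> skip
r=52=110100 popcount=3 -> skip
r=53=110101 popcount=4 -> skip
r=54=110110 popcount=4 -> skip
r=55=110111 popcount=5 -> skip
r=56=111000 popcount=3 -> skip
r=57=111001 popcount=4 -> skip
r=58=111010 popcount=4 -> skip
r=59=111011 popcount=5 -> skip
r=60=111100 popcount=4 -> skip
r=61=111101 popcount=5 -> skip
Kept rows: 16 32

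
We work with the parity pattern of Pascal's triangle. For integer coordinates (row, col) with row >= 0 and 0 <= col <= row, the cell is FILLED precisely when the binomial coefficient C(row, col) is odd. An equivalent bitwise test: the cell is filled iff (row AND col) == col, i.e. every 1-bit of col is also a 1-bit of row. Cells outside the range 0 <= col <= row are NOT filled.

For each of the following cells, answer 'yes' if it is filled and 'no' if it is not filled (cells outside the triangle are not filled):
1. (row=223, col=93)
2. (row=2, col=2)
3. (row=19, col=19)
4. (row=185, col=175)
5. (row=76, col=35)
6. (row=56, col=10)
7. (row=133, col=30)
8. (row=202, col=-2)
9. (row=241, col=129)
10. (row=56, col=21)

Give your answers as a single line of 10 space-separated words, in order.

(223,93): row=0b11011111, col=0b1011101, row AND col = 0b1011101 = 93; 93 == 93 -> filled
(2,2): row=0b10, col=0b10, row AND col = 0b10 = 2; 2 == 2 -> filled
(19,19): row=0b10011, col=0b10011, row AND col = 0b10011 = 19; 19 == 19 -> filled
(185,175): row=0b10111001, col=0b10101111, row AND col = 0b10101001 = 169; 169 != 175 -> empty
(76,35): row=0b1001100, col=0b100011, row AND col = 0b0 = 0; 0 != 35 -> empty
(56,10): row=0b111000, col=0b1010, row AND col = 0b1000 = 8; 8 != 10 -> empty
(133,30): row=0b10000101, col=0b11110, row AND col = 0b100 = 4; 4 != 30 -> empty
(202,-2): col outside [0, 202] -> not filled
(241,129): row=0b11110001, col=0b10000001, row AND col = 0b10000001 = 129; 129 == 129 -> filled
(56,21): row=0b111000, col=0b10101, row AND col = 0b10000 = 16; 16 != 21 -> empty

Answer: yes yes yes no no no no no yes no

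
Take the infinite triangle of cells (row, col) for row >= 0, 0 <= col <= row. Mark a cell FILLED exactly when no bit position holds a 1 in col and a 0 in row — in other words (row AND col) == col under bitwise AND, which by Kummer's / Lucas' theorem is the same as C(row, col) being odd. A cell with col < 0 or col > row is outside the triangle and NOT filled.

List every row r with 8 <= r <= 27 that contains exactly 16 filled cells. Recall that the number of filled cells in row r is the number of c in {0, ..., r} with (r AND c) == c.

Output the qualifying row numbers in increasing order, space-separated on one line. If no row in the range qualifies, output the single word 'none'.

Answer: 15 23 27

Derivation:
Row r has 2^popcount(r) filled cells, so we need popcount(r) = log2(16) = 4.
Scan r = 8..27 and keep those with exactly 4 one-bits:
r=8=1000 popcount=1 -> skip
r=9=1001 popcount=2 -> skip
r=10=1010 popcount=2 -> skip
r=11=1011 popcount=3 -> skip
r=12=1100 popcount=2 -> skip
r=13=1101 popcount=3 -> skip
r=14=1110 popcount=3 -> skip
r=15=1111 popcount=4 -> KEEP
r=16=10000 popcount=1 -> skip
r=17=10001 popcount=2 -> skip
r=18=10010 popcount=2 -> skip
r=19=10011 popcount=3 -> skip
r=20=10100 popcount=2 -> skip
r=21=10101 popcount=3 -> skip
r=22=10110 popcount=3 -> skip
r=23=10111 popcount=4 -> KEEP
r=24=11000 popcount=2 -> skip
r=25=11001 popcount=3 -> skip
r=26=11010 popcount=3 -> skip
r=27=11011 popcount=4 -> KEEP
Kept rows: 15 23 27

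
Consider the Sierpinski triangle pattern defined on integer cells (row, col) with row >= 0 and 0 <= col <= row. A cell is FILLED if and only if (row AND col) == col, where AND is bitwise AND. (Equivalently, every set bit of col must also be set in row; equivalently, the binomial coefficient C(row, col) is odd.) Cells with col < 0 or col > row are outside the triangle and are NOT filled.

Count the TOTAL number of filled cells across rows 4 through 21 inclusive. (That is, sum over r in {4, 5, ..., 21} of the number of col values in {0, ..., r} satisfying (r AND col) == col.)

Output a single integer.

r4=100 pc1: +2 =2
r5=101 pc2: +4 =6
r6=110 pc2: +4 =10
r7=111 pc3: +8 =18
r8=1000 pc1: +2 =20
r9=1001 pc2: +4 =24
r10=1010 pc2: +4 =28
r11=1011 pc3: +8 =36
r12=1100 pc2: +4 =40
r13=1101 pc3: +8 =48
r14=1110 pc3: +8 =56
r15=1111 pc4: +16 =72
r16=10000 pc1: +2 =74
r17=10001 pc2: +4 =78
r18=10010 pc2: +4 =82
r19=10011 pc3: +8 =90
r20=10100 pc2: +4 =94
r21=10101 pc3: +8 =102

Answer: 102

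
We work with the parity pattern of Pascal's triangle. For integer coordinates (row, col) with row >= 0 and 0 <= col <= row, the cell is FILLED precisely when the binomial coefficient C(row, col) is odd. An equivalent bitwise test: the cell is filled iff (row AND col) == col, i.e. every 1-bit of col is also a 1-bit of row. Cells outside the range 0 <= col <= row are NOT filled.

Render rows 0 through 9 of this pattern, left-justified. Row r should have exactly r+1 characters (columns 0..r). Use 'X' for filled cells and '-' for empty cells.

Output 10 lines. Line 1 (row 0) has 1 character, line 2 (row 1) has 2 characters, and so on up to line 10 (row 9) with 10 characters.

Answer: X
XX
X-X
XXXX
X---X
XX--XX
X-X-X-X
XXXXXXXX
X-------X
XX------XX

Derivation:
r0=0: X
r1=1: XX
r2=10: X-X
r3=11: XXXX
r4=100: X---X
r5=101: XX--XX
r6=110: X-X-X-X
r7=111: XXXXXXXX
r8=1000: X-------X
r9=1001: XX------XX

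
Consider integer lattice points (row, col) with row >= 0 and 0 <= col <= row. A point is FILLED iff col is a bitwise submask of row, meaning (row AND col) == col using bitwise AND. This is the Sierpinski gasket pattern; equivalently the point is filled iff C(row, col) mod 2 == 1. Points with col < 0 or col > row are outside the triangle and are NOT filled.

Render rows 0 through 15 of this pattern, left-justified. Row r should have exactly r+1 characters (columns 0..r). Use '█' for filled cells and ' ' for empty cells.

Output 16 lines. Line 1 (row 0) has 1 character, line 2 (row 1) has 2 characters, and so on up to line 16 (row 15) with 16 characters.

Answer: █
██
█ █
████
█   █
██  ██
█ █ █ █
████████
█       █
██      ██
█ █     █ █
████    ████
█   █   █   █
██  ██  ██  ██
█ █ █ █ █ █ █ █
████████████████

Derivation:
r0=0: █
r1=1: ██
r2=10: █ █
r3=11: ████
r4=100: █   █
r5=101: ██  ██
r6=110: █ █ █ █
r7=111: ████████
r8=1000: █       █
r9=1001: ██      ██
r10=1010: █ █     █ █
r11=1011: ████    ████
r12=1100: █   █   █   █
r13=1101: ██  ██  ██  ██
r14=1110: █ █ █ █ █ █ █ █
r15=1111: ████████████████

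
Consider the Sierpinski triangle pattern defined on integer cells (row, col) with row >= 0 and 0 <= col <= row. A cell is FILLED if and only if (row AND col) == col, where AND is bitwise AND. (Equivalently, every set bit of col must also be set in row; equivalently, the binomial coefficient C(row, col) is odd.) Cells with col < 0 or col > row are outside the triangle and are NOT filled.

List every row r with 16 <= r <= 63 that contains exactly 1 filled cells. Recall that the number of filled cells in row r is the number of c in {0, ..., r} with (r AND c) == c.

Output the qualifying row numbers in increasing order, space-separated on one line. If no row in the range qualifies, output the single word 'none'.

Answer: none

Derivation:
Row r has 2^popcount(r) filled cells, so we need popcount(r) = log2(1) = 0.
Scan r = 16..63 and keep those with exactly 0 one-bits:
r=16=10000 popcount=1 -> skip
r=17=10001 popcount=2 -> skip
r=18=10010 popcount=2 -> skip
r=19=10011 popcount=3 -> skip
r=20=10100 popcount=2 -> skip
r=21=10101 popcount=3 -> skip
r=22=10110 popcount=3 -> skip
r=23=10111 popcount=4 -> skip
r=24=11000 popcount=2 -> skip
r=25=11001 popcount=3 -> skip
r=26=11010 popcount=3 -> skip
r=27=11011 popcount=4 -> skip
r=28=11100 popcount=3 -> skip
r=29=11101 popcount=4 -> skip
r=30=11110 popcount=4 -> skip
r=31=11111 popcount=5 -> skip
r=32=100000 popcount=1 -> skip
r=33=100001 popcount=2 -> skip
r=34=100010 popcount=2 -> skip
r=35=100011 popcount=3 -> skip
r=36=100100 popcount=2 -> skip
r=37=100101 popcount=3 -> skip
r=38=100110 popcount=3 -> skip
r=39=100111 popcount=4 -> skip
r=40=101000 popcount=2 -> skip
r=41=101001 popcount=3 -> skip
r=42=101010 popcount=3 -> skip
r=43=101011 popcount=4 -> skip
r=44=101100 popcount=3 -> skip
r=45=101101 popcount=4 -> skip
r=46=101110 popcount=4 -> skip
r=47=101111 popcount=5 -> skip
r=48=110000 popcount=2 -> skip
r=49=110001 popcount=3 -> skip
r=50=110010 popcount=3 -> skip
r=51=110011 popcount=4 -> skip
r=52=110100 popcount=3 -> skip
r=53=110101 popcount=4 -> skip
r=54=110110 popcount=4 -> skip
r=55=110111 popcount=5 -> skip
r=56=111000 popcount=3 -> skip
r=57=111001 popcount=4 -> skip
r=58=111010 popcount=4 -> skip
r=59=111011 popcount=5 -> skip
r=60=111100 popcount=4 -> skip
r=61=111101 popcount=5 -> skip
r=62=111110 popcount=5 -> skip
r=63=111111 popcount=6 -> skip
Kept rows: none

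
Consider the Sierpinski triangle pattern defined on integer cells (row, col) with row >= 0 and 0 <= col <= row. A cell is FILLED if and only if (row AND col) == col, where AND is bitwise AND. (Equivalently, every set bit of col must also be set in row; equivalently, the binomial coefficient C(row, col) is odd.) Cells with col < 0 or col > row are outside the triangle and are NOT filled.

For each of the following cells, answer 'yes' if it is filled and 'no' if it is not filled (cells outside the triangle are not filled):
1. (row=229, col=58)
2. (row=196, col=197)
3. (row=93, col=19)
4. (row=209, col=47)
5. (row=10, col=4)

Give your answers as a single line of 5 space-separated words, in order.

(229,58): row=0b11100101, col=0b111010, row AND col = 0b100000 = 32; 32 != 58 -> empty
(196,197): col outside [0, 196] -> not filled
(93,19): row=0b1011101, col=0b10011, row AND col = 0b10001 = 17; 17 != 19 -> empty
(209,47): row=0b11010001, col=0b101111, row AND col = 0b1 = 1; 1 != 47 -> empty
(10,4): row=0b1010, col=0b100, row AND col = 0b0 = 0; 0 != 4 -> empty

Answer: no no no no no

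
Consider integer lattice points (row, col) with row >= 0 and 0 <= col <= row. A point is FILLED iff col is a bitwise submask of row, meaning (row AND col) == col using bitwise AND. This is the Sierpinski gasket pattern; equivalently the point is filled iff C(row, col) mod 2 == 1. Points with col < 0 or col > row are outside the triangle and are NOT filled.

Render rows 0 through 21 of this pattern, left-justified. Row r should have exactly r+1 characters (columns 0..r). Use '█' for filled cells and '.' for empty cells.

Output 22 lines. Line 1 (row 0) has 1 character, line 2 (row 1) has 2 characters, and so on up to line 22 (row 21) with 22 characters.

r0=0: █
r1=1: ██
r2=10: █.█
r3=11: ████
r4=100: █...█
r5=101: ██..██
r6=110: █.█.█.█
r7=111: ████████
r8=1000: █.......█
r9=1001: ██......██
r10=1010: █.█.....█.█
r11=1011: ████....████
r12=1100: █...█...█...█
r13=1101: ██..██..██..██
r14=1110: █.█.█.█.█.█.█.█
r15=1111: ████████████████
r16=10000: █...............█
r17=10001: ██..............██
r18=10010: █.█.............█.█
r19=10011: ████............████
r20=10100: █...█...........█...█
r21=10101: ██..██..........██..██

Answer: █
██
█.█
████
█...█
██..██
█.█.█.█
████████
█.......█
██......██
█.█.....█.█
████....████
█...█...█...█
██..██..██..██
█.█.█.█.█.█.█.█
████████████████
█...............█
██..............██
█.█.............█.█
████............████
█...█...........█...█
██..██..........██..██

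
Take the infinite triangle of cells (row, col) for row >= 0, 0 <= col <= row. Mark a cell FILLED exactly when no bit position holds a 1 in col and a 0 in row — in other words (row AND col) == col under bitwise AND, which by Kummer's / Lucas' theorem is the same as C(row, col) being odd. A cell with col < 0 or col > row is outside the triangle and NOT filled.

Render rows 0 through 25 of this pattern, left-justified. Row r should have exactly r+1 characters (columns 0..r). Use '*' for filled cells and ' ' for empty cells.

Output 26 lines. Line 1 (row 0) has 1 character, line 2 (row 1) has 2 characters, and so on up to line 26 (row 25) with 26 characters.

r0=0: *
r1=1: **
r2=10: * *
r3=11: ****
r4=100: *   *
r5=101: **  **
r6=110: * * * *
r7=111: ********
r8=1000: *       *
r9=1001: **      **
r10=1010: * *     * *
r11=1011: ****    ****
r12=1100: *   *   *   *
r13=1101: **  **  **  **
r14=1110: * * * * * * * *
r15=1111: ****************
r16=10000: *               *
r17=10001: **              **
r18=10010: * *             * *
r19=10011: ****            ****
r20=10100: *   *           *   *
r21=10101: **  **          **  **
r22=10110: * * * *         * * * *
r23=10111: ********        ********
r24=11000: *       *       *       *
r25=11001: **      **      **      **

Answer: *
**
* *
****
*   *
**  **
* * * *
********
*       *
**      **
* *     * *
****    ****
*   *   *   *
**  **  **  **
* * * * * * * *
****************
*               *
**              **
* *             * *
****            ****
*   *           *   *
**  **          **  **
* * * *         * * * *
********        ********
*       *       *       *
**      **      **      **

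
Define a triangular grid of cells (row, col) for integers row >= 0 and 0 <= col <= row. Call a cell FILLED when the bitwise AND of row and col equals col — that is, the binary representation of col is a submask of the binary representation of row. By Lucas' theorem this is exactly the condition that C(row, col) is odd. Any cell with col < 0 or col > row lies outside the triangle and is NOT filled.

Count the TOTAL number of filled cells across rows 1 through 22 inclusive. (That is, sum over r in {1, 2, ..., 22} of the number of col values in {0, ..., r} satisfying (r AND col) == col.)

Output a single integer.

r1=1 pc1: +2 =2
r2=10 pc1: +2 =4
r3=11 pc2: +4 =8
r4=100 pc1: +2 =10
r5=101 pc2: +4 =14
r6=110 pc2: +4 =18
r7=111 pc3: +8 =26
r8=1000 pc1: +2 =28
r9=1001 pc2: +4 =32
r10=1010 pc2: +4 =36
r11=1011 pc3: +8 =44
r12=1100 pc2: +4 =48
r13=1101 pc3: +8 =56
r14=1110 pc3: +8 =64
r15=1111 pc4: +16 =80
r16=10000 pc1: +2 =82
r17=10001 pc2: +4 =86
r18=10010 pc2: +4 =90
r19=10011 pc3: +8 =98
r20=10100 pc2: +4 =102
r21=10101 pc3: +8 =110
r22=10110 pc3: +8 =118

Answer: 118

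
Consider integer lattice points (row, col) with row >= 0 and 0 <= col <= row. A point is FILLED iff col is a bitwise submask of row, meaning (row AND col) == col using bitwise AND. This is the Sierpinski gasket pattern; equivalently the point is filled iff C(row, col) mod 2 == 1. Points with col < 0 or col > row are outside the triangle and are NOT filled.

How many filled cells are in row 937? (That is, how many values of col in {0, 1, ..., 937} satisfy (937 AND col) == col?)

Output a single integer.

Answer: 64

Derivation:
937 in binary = 1110101001
popcount(937) = number of 1-bits in 1110101001 = 6
A col c satisfies (937 AND c) == c iff every set bit of c is also set in 937; each of the 6 set bits of 937 can independently be on or off in c.
count = 2^6 = 64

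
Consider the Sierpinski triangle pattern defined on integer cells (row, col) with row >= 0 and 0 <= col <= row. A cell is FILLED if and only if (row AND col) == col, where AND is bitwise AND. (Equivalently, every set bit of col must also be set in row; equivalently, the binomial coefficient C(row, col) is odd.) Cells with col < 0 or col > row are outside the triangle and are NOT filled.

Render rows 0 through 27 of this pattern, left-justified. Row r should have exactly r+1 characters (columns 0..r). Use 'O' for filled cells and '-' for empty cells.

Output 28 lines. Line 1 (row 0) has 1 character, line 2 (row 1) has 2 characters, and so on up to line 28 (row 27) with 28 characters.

r0=0: O
r1=1: OO
r2=10: O-O
r3=11: OOOO
r4=100: O---O
r5=101: OO--OO
r6=110: O-O-O-O
r7=111: OOOOOOOO
r8=1000: O-------O
r9=1001: OO------OO
r10=1010: O-O-----O-O
r11=1011: OOOO----OOOO
r12=1100: O---O---O---O
r13=1101: OO--OO--OO--OO
r14=1110: O-O-O-O-O-O-O-O
r15=1111: OOOOOOOOOOOOOOOO
r16=10000: O---------------O
r17=10001: OO--------------OO
r18=10010: O-O-------------O-O
r19=10011: OOOO------------OOOO
r20=10100: O---O-----------O---O
r21=10101: OO--OO----------OO--OO
r22=10110: O-O-O-O---------O-O-O-O
r23=10111: OOOOOOOO--------OOOOOOOO
r24=11000: O-------O-------O-------O
r25=11001: OO------OO------OO------OO
r26=11010: O-O-----O-O-----O-O-----O-O
r27=11011: OOOO----OOOO----OOOO----OOOO

Answer: O
OO
O-O
OOOO
O---O
OO--OO
O-O-O-O
OOOOOOOO
O-------O
OO------OO
O-O-----O-O
OOOO----OOOO
O---O---O---O
OO--OO--OO--OO
O-O-O-O-O-O-O-O
OOOOOOOOOOOOOOOO
O---------------O
OO--------------OO
O-O-------------O-O
OOOO------------OOOO
O---O-----------O---O
OO--OO----------OO--OO
O-O-O-O---------O-O-O-O
OOOOOOOO--------OOOOOOOO
O-------O-------O-------O
OO------OO------OO------OO
O-O-----O-O-----O-O-----O-O
OOOO----OOOO----OOOO----OOOO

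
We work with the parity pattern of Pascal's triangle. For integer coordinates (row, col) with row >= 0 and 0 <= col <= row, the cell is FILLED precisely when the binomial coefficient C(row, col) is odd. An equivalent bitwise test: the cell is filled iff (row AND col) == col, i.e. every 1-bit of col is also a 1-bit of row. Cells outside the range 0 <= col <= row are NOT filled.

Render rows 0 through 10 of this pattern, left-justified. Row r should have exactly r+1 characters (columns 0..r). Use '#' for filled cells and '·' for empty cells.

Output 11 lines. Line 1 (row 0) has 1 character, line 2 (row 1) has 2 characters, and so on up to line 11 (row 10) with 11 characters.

r0=0: #
r1=1: ##
r2=10: #·#
r3=11: ####
r4=100: #···#
r5=101: ##··##
r6=110: #·#·#·#
r7=111: ########
r8=1000: #·······#
r9=1001: ##······##
r10=1010: #·#·····#·#

Answer: #
##
#·#
####
#···#
##··##
#·#·#·#
########
#·······#
##······##
#·#·····#·#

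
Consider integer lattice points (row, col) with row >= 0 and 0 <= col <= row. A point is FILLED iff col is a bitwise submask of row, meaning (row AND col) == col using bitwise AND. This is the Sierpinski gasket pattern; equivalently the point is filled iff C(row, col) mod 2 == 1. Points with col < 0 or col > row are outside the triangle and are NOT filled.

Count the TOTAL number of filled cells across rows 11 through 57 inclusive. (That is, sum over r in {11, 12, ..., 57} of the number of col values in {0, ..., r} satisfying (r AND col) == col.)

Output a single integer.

Answer: 500

Derivation:
r11=1011 pc3: +8 =8
r12=1100 pc2: +4 =12
r13=1101 pc3: +8 =20
r14=1110 pc3: +8 =28
r15=1111 pc4: +16 =44
r16=10000 pc1: +2 =46
r17=10001 pc2: +4 =50
r18=10010 pc2: +4 =54
r19=10011 pc3: +8 =62
r20=10100 pc2: +4 =66
r21=10101 pc3: +8 =74
r22=10110 pc3: +8 =82
r23=10111 pc4: +16 =98
r24=11000 pc2: +4 =102
r25=11001 pc3: +8 =110
r26=11010 pc3: +8 =118
r27=11011 pc4: +16 =134
r28=11100 pc3: +8 =142
r29=11101 pc4: +16 =158
r30=11110 pc4: +16 =174
r31=11111 pc5: +32 =206
r32=100000 pc1: +2 =208
r33=100001 pc2: +4 =212
r34=100010 pc2: +4 =216
r35=100011 pc3: +8 =224
r36=100100 pc2: +4 =228
r37=100101 pc3: +8 =236
r38=100110 pc3: +8 =244
r39=100111 pc4: +16 =260
r40=101000 pc2: +4 =264
r41=101001 pc3: +8 =272
r42=101010 pc3: +8 =280
r43=101011 pc4: +16 =296
r44=101100 pc3: +8 =304
r45=101101 pc4: +16 =320
r46=101110 pc4: +16 =336
r47=101111 pc5: +32 =368
r48=110000 pc2: +4 =372
r49=110001 pc3: +8 =380
r50=110010 pc3: +8 =388
r51=110011 pc4: +16 =404
r52=110100 pc3: +8 =412
r53=110101 pc4: +16 =428
r54=110110 pc4: +16 =444
r55=110111 pc5: +32 =476
r56=111000 pc3: +8 =484
r57=111001 pc4: +16 =500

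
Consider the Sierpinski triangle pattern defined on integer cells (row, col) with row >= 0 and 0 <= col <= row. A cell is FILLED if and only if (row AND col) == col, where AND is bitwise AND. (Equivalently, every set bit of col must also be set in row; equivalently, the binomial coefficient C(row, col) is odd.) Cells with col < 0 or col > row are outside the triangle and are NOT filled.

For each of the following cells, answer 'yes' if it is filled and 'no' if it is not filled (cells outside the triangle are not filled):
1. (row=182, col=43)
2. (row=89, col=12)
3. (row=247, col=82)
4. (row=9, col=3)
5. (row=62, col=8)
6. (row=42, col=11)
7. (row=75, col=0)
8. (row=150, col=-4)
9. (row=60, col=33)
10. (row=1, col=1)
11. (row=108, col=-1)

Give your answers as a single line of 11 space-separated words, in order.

Answer: no no yes no yes no yes no no yes no

Derivation:
(182,43): row=0b10110110, col=0b101011, row AND col = 0b100010 = 34; 34 != 43 -> empty
(89,12): row=0b1011001, col=0b1100, row AND col = 0b1000 = 8; 8 != 12 -> empty
(247,82): row=0b11110111, col=0b1010010, row AND col = 0b1010010 = 82; 82 == 82 -> filled
(9,3): row=0b1001, col=0b11, row AND col = 0b1 = 1; 1 != 3 -> empty
(62,8): row=0b111110, col=0b1000, row AND col = 0b1000 = 8; 8 == 8 -> filled
(42,11): row=0b101010, col=0b1011, row AND col = 0b1010 = 10; 10 != 11 -> empty
(75,0): row=0b1001011, col=0b0, row AND col = 0b0 = 0; 0 == 0 -> filled
(150,-4): col outside [0, 150] -> not filled
(60,33): row=0b111100, col=0b100001, row AND col = 0b100000 = 32; 32 != 33 -> empty
(1,1): row=0b1, col=0b1, row AND col = 0b1 = 1; 1 == 1 -> filled
(108,-1): col outside [0, 108] -> not filled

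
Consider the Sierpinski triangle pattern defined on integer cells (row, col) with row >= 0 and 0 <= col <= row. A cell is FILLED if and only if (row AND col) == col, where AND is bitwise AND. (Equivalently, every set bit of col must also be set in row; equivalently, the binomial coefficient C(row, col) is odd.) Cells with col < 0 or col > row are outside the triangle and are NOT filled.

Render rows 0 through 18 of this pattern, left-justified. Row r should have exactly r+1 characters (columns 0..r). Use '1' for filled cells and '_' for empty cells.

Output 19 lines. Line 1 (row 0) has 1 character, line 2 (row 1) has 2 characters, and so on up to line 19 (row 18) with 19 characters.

Answer: 1
11
1_1
1111
1___1
11__11
1_1_1_1
11111111
1_______1
11______11
1_1_____1_1
1111____1111
1___1___1___1
11__11__11__11
1_1_1_1_1_1_1_1
1111111111111111
1_______________1
11______________11
1_1_____________1_1

Derivation:
r0=0: 1
r1=1: 11
r2=10: 1_1
r3=11: 1111
r4=100: 1___1
r5=101: 11__11
r6=110: 1_1_1_1
r7=111: 11111111
r8=1000: 1_______1
r9=1001: 11______11
r10=1010: 1_1_____1_1
r11=1011: 1111____1111
r12=1100: 1___1___1___1
r13=1101: 11__11__11__11
r14=1110: 1_1_1_1_1_1_1_1
r15=1111: 1111111111111111
r16=10000: 1_______________1
r17=10001: 11______________11
r18=10010: 1_1_____________1_1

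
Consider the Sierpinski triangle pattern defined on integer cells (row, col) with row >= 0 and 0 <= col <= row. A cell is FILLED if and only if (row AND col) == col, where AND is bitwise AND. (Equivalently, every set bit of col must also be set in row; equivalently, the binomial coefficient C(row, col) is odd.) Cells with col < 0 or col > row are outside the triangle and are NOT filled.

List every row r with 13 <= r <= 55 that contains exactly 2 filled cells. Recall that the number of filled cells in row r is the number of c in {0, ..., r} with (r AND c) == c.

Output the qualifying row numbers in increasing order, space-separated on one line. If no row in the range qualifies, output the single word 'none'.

Answer: 16 32

Derivation:
Row r has 2^popcount(r) filled cells, so we need popcount(r) = log2(2) = 1.
Scan r = 13..55 and keep those with exactly 1 one-bits:
r=13=1101 popcount=3 -> skip
r=14=1110 popcount=3 -> skip
r=15=1111 popcount=4 -> skip
r=16=10000 popcount=1 -> KEEP
r=17=10001 popcount=2 -> skip
r=18=10010 popcount=2 -> skip
r=19=10011 popcount=3 -> skip
r=20=10100 popcount=2 -> skip
r=21=10101 popcount=3 -> skip
r=22=10110 popcount=3 -> skip
r=23=10111 popcount=4 -> skip
r=24=11000 popcount=2 -> skip
r=25=11001 popcount=3 -> skip
r=26=11010 popcount=3 -> skip
r=27=11011 popcount=4 -> skip
r=28=11100 popcount=3 -> skip
r=29=11101 popcount=4 -> skip
r=30=11110 popcount=4 -> skip
r=31=11111 popcount=5 -> skip
r=32=100000 popcount=1 -> KEEP
r=33=100001 popcount=2 -> skip
r=34=100010 popcount=2 -> skip
r=35=100011 popcount=3 -> skip
r=36=100100 popcount=2 -> skip
r=37=100101 popcount=3 -> skip
r=38=100110 popcount=3 -> skip
r=39=100111 popcount=4 -> skip
r=40=101000 popcount=2 -> skip
r=41=101001 popcount=3 -> skip
r=42=101010 popcount=3 -> skip
r=43=101011 popcount=4 -> skip
r=44=101100 popcount=3 -> skip
r=45=101101 popcount=4 -> skip
r=46=101110 popcount=4 -> skip
r=47=101111 popcount=5 -> skip
r=48=110000 popcount=2 -> skip
r=49=110001 popcount=3 -> skip
r=50=110010 popcount=3 -> skip
r=51=110011 popcount=4 -> skip
r=52=110100 popcount=3 -> skip
r=53=110101 popcount=4 -> skip
r=54=110110 popcount=4 -> skip
r=55=110111 popcount=5 -> skip
Kept rows: 16 32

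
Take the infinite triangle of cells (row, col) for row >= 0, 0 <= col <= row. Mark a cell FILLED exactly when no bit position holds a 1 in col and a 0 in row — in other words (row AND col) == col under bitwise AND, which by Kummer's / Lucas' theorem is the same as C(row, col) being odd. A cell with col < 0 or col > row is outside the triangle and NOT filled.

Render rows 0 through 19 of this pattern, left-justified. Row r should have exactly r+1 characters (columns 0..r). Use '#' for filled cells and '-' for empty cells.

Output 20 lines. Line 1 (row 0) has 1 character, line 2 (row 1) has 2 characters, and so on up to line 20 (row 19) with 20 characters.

r0=0: #
r1=1: ##
r2=10: #-#
r3=11: ####
r4=100: #---#
r5=101: ##--##
r6=110: #-#-#-#
r7=111: ########
r8=1000: #-------#
r9=1001: ##------##
r10=1010: #-#-----#-#
r11=1011: ####----####
r12=1100: #---#---#---#
r13=1101: ##--##--##--##
r14=1110: #-#-#-#-#-#-#-#
r15=1111: ################
r16=10000: #---------------#
r17=10001: ##--------------##
r18=10010: #-#-------------#-#
r19=10011: ####------------####

Answer: #
##
#-#
####
#---#
##--##
#-#-#-#
########
#-------#
##------##
#-#-----#-#
####----####
#---#---#---#
##--##--##--##
#-#-#-#-#-#-#-#
################
#---------------#
##--------------##
#-#-------------#-#
####------------####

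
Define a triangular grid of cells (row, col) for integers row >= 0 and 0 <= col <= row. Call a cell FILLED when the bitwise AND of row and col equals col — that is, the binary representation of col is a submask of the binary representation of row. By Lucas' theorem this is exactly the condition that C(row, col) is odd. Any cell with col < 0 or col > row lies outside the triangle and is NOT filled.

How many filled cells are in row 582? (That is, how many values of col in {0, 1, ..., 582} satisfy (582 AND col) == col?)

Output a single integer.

Answer: 16

Derivation:
582 in binary = 1001000110
popcount(582) = number of 1-bits in 1001000110 = 4
A col c satisfies (582 AND c) == c iff every set bit of c is also set in 582; each of the 4 set bits of 582 can independently be on or off in c.
count = 2^4 = 16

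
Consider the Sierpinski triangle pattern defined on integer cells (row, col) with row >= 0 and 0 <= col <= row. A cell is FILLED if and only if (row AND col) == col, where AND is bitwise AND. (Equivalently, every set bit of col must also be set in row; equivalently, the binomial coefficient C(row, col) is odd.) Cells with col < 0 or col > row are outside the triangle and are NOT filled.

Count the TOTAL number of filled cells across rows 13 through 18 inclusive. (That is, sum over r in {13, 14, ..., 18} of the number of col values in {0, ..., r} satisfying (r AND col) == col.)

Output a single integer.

r13=1101 pc3: +8 =8
r14=1110 pc3: +8 =16
r15=1111 pc4: +16 =32
r16=10000 pc1: +2 =34
r17=10001 pc2: +4 =38
r18=10010 pc2: +4 =42

Answer: 42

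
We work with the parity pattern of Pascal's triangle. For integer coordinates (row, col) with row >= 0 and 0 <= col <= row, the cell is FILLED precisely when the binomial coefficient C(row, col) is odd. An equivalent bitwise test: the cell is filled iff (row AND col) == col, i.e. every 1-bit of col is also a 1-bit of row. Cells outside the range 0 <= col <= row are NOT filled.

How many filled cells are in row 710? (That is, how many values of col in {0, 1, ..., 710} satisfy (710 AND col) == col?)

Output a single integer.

Answer: 32

Derivation:
710 in binary = 1011000110
popcount(710) = number of 1-bits in 1011000110 = 5
A col c satisfies (710 AND c) == c iff every set bit of c is also set in 710; each of the 5 set bits of 710 can independently be on or off in c.
count = 2^5 = 32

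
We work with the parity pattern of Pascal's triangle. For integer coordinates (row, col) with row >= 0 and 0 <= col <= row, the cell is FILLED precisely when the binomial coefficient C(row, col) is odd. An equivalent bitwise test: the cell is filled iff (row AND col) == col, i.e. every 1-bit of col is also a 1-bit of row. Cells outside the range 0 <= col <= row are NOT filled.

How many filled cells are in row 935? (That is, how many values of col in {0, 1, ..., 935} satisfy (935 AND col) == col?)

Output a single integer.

935 in binary = 1110100111
popcount(935) = number of 1-bits in 1110100111 = 7
A col c satisfies (935 AND c) == c iff every set bit of c is also set in 935; each of the 7 set bits of 935 can independently be on or off in c.
count = 2^7 = 128

Answer: 128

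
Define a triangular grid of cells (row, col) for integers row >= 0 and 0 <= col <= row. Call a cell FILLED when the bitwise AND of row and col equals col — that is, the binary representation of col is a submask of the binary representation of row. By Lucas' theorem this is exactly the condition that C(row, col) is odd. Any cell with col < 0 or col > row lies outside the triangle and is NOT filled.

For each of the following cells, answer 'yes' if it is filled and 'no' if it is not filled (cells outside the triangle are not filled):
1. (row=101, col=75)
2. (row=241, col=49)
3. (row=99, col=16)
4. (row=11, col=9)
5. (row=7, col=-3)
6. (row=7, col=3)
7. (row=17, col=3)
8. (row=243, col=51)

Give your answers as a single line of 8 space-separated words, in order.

(101,75): row=0b1100101, col=0b1001011, row AND col = 0b1000001 = 65; 65 != 75 -> empty
(241,49): row=0b11110001, col=0b110001, row AND col = 0b110001 = 49; 49 == 49 -> filled
(99,16): row=0b1100011, col=0b10000, row AND col = 0b0 = 0; 0 != 16 -> empty
(11,9): row=0b1011, col=0b1001, row AND col = 0b1001 = 9; 9 == 9 -> filled
(7,-3): col outside [0, 7] -> not filled
(7,3): row=0b111, col=0b11, row AND col = 0b11 = 3; 3 == 3 -> filled
(17,3): row=0b10001, col=0b11, row AND col = 0b1 = 1; 1 != 3 -> empty
(243,51): row=0b11110011, col=0b110011, row AND col = 0b110011 = 51; 51 == 51 -> filled

Answer: no yes no yes no yes no yes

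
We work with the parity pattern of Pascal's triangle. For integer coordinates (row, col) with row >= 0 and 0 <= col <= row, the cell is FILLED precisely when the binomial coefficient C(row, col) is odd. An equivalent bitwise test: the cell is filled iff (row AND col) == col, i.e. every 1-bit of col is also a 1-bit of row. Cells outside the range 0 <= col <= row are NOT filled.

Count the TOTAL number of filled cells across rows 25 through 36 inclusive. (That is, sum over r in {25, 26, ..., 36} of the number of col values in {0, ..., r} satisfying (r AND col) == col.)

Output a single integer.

Answer: 126

Derivation:
r25=11001 pc3: +8 =8
r26=11010 pc3: +8 =16
r27=11011 pc4: +16 =32
r28=11100 pc3: +8 =40
r29=11101 pc4: +16 =56
r30=11110 pc4: +16 =72
r31=11111 pc5: +32 =104
r32=100000 pc1: +2 =106
r33=100001 pc2: +4 =110
r34=100010 pc2: +4 =114
r35=100011 pc3: +8 =122
r36=100100 pc2: +4 =126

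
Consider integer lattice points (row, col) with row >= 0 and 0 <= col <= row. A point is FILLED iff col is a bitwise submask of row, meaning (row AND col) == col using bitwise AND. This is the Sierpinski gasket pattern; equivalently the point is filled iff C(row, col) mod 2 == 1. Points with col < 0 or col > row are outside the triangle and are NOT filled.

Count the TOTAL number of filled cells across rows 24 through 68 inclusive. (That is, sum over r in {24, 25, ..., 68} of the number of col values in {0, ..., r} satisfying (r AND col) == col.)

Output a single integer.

Answer: 616

Derivation:
r24=11000 pc2: +4 =4
r25=11001 pc3: +8 =12
r26=11010 pc3: +8 =20
r27=11011 pc4: +16 =36
r28=11100 pc3: +8 =44
r29=11101 pc4: +16 =60
r30=11110 pc4: +16 =76
r31=11111 pc5: +32 =108
r32=100000 pc1: +2 =110
r33=100001 pc2: +4 =114
r34=100010 pc2: +4 =118
r35=100011 pc3: +8 =126
r36=100100 pc2: +4 =130
r37=100101 pc3: +8 =138
r38=100110 pc3: +8 =146
r39=100111 pc4: +16 =162
r40=101000 pc2: +4 =166
r41=101001 pc3: +8 =174
r42=101010 pc3: +8 =182
r43=101011 pc4: +16 =198
r44=101100 pc3: +8 =206
r45=101101 pc4: +16 =222
r46=101110 pc4: +16 =238
r47=101111 pc5: +32 =270
r48=110000 pc2: +4 =274
r49=110001 pc3: +8 =282
r50=110010 pc3: +8 =290
r51=110011 pc4: +16 =306
r52=110100 pc3: +8 =314
r53=110101 pc4: +16 =330
r54=110110 pc4: +16 =346
r55=110111 pc5: +32 =378
r56=111000 pc3: +8 =386
r57=111001 pc4: +16 =402
r58=111010 pc4: +16 =418
r59=111011 pc5: +32 =450
r60=111100 pc4: +16 =466
r61=111101 pc5: +32 =498
r62=111110 pc5: +32 =530
r63=111111 pc6: +64 =594
r64=1000000 pc1: +2 =596
r65=1000001 pc2: +4 =600
r66=1000010 pc2: +4 =604
r67=1000011 pc3: +8 =612
r68=1000100 pc2: +4 =616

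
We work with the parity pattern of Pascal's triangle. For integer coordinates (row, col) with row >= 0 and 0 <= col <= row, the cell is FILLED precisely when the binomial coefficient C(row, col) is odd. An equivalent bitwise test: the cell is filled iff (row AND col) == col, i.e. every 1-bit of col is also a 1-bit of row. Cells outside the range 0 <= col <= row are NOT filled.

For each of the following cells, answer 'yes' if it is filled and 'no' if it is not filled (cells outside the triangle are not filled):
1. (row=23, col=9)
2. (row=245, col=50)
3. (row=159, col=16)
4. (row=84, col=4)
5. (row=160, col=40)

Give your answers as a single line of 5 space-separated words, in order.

(23,9): row=0b10111, col=0b1001, row AND col = 0b1 = 1; 1 != 9 -> empty
(245,50): row=0b11110101, col=0b110010, row AND col = 0b110000 = 48; 48 != 50 -> empty
(159,16): row=0b10011111, col=0b10000, row AND col = 0b10000 = 16; 16 == 16 -> filled
(84,4): row=0b1010100, col=0b100, row AND col = 0b100 = 4; 4 == 4 -> filled
(160,40): row=0b10100000, col=0b101000, row AND col = 0b100000 = 32; 32 != 40 -> empty

Answer: no no yes yes no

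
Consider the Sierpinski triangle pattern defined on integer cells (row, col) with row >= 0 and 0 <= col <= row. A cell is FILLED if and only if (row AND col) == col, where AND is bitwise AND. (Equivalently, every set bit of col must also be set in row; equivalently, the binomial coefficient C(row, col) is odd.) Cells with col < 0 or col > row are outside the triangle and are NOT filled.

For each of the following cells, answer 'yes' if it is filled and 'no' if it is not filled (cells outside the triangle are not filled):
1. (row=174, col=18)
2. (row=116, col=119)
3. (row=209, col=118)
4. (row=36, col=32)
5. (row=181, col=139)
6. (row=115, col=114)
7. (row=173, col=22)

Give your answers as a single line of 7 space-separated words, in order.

(174,18): row=0b10101110, col=0b10010, row AND col = 0b10 = 2; 2 != 18 -> empty
(116,119): col outside [0, 116] -> not filled
(209,118): row=0b11010001, col=0b1110110, row AND col = 0b1010000 = 80; 80 != 118 -> empty
(36,32): row=0b100100, col=0b100000, row AND col = 0b100000 = 32; 32 == 32 -> filled
(181,139): row=0b10110101, col=0b10001011, row AND col = 0b10000001 = 129; 129 != 139 -> empty
(115,114): row=0b1110011, col=0b1110010, row AND col = 0b1110010 = 114; 114 == 114 -> filled
(173,22): row=0b10101101, col=0b10110, row AND col = 0b100 = 4; 4 != 22 -> empty

Answer: no no no yes no yes no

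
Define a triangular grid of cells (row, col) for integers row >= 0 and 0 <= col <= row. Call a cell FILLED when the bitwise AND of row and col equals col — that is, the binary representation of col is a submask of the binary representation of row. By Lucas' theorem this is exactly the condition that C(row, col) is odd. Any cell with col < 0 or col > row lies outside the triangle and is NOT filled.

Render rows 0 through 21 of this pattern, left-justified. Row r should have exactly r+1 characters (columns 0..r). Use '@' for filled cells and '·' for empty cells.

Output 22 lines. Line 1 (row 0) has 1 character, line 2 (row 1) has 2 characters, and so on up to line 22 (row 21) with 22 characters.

r0=0: @
r1=1: @@
r2=10: @·@
r3=11: @@@@
r4=100: @···@
r5=101: @@··@@
r6=110: @·@·@·@
r7=111: @@@@@@@@
r8=1000: @·······@
r9=1001: @@······@@
r10=1010: @·@·····@·@
r11=1011: @@@@····@@@@
r12=1100: @···@···@···@
r13=1101: @@··@@··@@··@@
r14=1110: @·@·@·@·@·@·@·@
r15=1111: @@@@@@@@@@@@@@@@
r16=10000: @···············@
r17=10001: @@··············@@
r18=10010: @·@·············@·@
r19=10011: @@@@············@@@@
r20=10100: @···@···········@···@
r21=10101: @@··@@··········@@··@@

Answer: @
@@
@·@
@@@@
@···@
@@··@@
@·@·@·@
@@@@@@@@
@·······@
@@······@@
@·@·····@·@
@@@@····@@@@
@···@···@···@
@@··@@··@@··@@
@·@·@·@·@·@·@·@
@@@@@@@@@@@@@@@@
@···············@
@@··············@@
@·@·············@·@
@@@@············@@@@
@···@···········@···@
@@··@@··········@@··@@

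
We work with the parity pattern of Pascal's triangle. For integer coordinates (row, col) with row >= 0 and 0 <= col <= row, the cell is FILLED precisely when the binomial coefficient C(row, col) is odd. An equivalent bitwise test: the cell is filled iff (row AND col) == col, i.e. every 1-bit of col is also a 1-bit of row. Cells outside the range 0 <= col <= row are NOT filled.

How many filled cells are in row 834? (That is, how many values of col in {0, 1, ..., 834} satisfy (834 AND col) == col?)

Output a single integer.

834 in binary = 1101000010
popcount(834) = number of 1-bits in 1101000010 = 4
A col c satisfies (834 AND c) == c iff every set bit of c is also set in 834; each of the 4 set bits of 834 can independently be on or off in c.
count = 2^4 = 16

Answer: 16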